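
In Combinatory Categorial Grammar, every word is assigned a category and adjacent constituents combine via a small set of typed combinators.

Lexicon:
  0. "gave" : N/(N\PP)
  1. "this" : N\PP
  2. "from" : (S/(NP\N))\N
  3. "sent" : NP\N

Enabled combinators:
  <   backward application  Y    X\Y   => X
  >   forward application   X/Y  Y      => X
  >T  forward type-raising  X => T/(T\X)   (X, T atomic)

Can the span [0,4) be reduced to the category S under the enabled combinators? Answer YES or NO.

[0,4] S   >
  [0,3] S/(NP\N)   <
    [0,2] N   >
      [0,1] "gave" : N/(N\PP)
      [1,2] "this" : N\PP
    [2,3] "from" : (S/(NP\N))\N
  [3,4] "sent" : NP\N

YES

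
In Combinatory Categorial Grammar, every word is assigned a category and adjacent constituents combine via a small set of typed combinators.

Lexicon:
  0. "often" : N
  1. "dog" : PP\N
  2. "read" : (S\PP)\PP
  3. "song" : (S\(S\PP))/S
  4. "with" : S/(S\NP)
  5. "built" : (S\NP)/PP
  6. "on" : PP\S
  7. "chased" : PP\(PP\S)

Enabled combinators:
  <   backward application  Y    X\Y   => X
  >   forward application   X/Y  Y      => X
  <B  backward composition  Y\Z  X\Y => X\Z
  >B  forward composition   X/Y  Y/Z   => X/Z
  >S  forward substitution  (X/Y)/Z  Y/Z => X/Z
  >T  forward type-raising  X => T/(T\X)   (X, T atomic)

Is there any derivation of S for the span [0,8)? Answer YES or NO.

[0,8] S   <
  [0,3] S\PP   <
    [0,2] PP   >
      [0,1] PP/(PP\N)   >T
        [0,1] "often" : N
      [1,2] "dog" : PP\N
    [2,3] "read" : (S\PP)\PP
  [3,8] S\(S\PP)   >
    [3,4] "song" : (S\(S\PP))/S
    [4,8] S   >
      [4,5] "with" : S/(S\NP)
      [5,8] S\NP   >
        [5,6] "built" : (S\NP)/PP
        [6,8] PP   <
          [6,7] "on" : PP\S
          [7,8] "chased" : PP\(PP\S)

YES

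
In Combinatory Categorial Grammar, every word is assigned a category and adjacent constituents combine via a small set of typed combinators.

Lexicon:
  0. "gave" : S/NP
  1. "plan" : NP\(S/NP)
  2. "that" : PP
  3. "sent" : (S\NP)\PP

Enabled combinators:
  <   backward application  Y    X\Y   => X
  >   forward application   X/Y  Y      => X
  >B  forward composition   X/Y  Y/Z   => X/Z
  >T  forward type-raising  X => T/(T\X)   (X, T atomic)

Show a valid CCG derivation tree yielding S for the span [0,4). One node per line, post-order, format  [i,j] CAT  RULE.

[0,1] S/NP  lex  "gave"
[1,2] NP\(S/NP)  lex  "plan"
[0,2] NP  <  k=1
[2,3] PP  lex  "that"
[3,4] (S\NP)\PP  lex  "sent"
[2,4] S\NP  <  k=3
[0,4] S  <  k=2

[0,4] S   <
  [0,2] NP   <
    [0,1] "gave" : S/NP
    [1,2] "plan" : NP\(S/NP)
  [2,4] S\NP   <
    [2,3] "that" : PP
    [3,4] "sent" : (S\NP)\PP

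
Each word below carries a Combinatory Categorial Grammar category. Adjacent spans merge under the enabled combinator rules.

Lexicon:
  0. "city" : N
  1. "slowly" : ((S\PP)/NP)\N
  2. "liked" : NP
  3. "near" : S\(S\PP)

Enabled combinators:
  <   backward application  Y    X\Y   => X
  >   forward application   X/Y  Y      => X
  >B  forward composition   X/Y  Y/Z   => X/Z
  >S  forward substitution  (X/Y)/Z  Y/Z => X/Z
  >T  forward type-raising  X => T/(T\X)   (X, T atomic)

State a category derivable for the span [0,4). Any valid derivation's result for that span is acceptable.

[0,4] S   <
  [0,3] S\PP   >
    [0,2] (S\PP)/NP   <
      [0,1] "city" : N
      [1,2] "slowly" : ((S\PP)/NP)\N
    [2,3] "liked" : NP
  [3,4] "near" : S\(S\PP)

S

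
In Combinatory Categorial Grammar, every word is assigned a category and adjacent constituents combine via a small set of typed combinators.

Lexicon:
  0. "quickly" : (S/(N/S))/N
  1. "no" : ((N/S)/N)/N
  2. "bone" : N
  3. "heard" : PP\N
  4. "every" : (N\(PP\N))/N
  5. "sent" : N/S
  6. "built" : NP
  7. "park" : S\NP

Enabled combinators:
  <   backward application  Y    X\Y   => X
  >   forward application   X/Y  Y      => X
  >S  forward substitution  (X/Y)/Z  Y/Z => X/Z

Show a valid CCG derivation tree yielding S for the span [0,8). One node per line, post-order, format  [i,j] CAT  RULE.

[0,1] (S/(N/S))/N  lex  "quickly"
[1,2] ((N/S)/N)/N  lex  "no"
[2,3] N  lex  "bone"
[1,3] (N/S)/N  >  k=2
[0,3] S/N  >S  k=1
[3,4] PP\N  lex  "heard"
[4,5] (N\(PP\N))/N  lex  "every"
[5,6] N/S  lex  "sent"
[6,7] NP  lex  "built"
[7,8] S\NP  lex  "park"
[6,8] S  <  k=7
[5,8] N  >  k=6
[4,8] N\(PP\N)  >  k=5
[3,8] N  <  k=4
[0,8] S  >  k=3

[0,8] S   >
  [0,3] S/N   >S
    [0,1] "quickly" : (S/(N/S))/N
    [1,3] (N/S)/N   >
      [1,2] "no" : ((N/S)/N)/N
      [2,3] "bone" : N
  [3,8] N   <
    [3,4] "heard" : PP\N
    [4,8] N\(PP\N)   >
      [4,5] "every" : (N\(PP\N))/N
      [5,8] N   >
        [5,6] "sent" : N/S
        [6,8] S   <
          [6,7] "built" : NP
          [7,8] "park" : S\NP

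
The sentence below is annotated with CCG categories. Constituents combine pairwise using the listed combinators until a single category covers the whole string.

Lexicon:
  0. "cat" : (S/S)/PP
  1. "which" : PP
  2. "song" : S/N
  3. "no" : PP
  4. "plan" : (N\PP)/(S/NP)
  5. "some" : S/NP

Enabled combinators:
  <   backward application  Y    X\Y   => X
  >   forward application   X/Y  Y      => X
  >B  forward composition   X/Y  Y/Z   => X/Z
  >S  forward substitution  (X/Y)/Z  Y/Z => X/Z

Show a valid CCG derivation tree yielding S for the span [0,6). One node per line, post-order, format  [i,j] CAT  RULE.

[0,6] S   >
  [0,3] S/N   >B
    [0,2] S/S   >
      [0,1] "cat" : (S/S)/PP
      [1,2] "which" : PP
    [2,3] "song" : S/N
  [3,6] N   <
    [3,4] "no" : PP
    [4,6] N\PP   >
      [4,5] "plan" : (N\PP)/(S/NP)
      [5,6] "some" : S/NP

[0,1] (S/S)/PP  lex  "cat"
[1,2] PP  lex  "which"
[0,2] S/S  >  k=1
[2,3] S/N  lex  "song"
[0,3] S/N  >B  k=2
[3,4] PP  lex  "no"
[4,5] (N\PP)/(S/NP)  lex  "plan"
[5,6] S/NP  lex  "some"
[4,6] N\PP  >  k=5
[3,6] N  <  k=4
[0,6] S  >  k=3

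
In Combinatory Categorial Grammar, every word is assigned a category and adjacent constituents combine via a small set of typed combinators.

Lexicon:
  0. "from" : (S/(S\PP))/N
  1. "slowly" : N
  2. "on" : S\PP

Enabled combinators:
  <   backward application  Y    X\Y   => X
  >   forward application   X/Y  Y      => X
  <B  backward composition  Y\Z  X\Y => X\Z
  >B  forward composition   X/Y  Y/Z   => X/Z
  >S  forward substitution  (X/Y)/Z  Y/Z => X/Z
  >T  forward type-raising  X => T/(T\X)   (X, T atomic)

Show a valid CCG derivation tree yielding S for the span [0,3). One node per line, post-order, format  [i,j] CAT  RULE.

[0,1] (S/(S\PP))/N  lex  "from"
[1,2] N  lex  "slowly"
[0,2] S/(S\PP)  >  k=1
[2,3] S\PP  lex  "on"
[0,3] S  >  k=2

[0,3] S   >
  [0,2] S/(S\PP)   >
    [0,1] "from" : (S/(S\PP))/N
    [1,2] "slowly" : N
  [2,3] "on" : S\PP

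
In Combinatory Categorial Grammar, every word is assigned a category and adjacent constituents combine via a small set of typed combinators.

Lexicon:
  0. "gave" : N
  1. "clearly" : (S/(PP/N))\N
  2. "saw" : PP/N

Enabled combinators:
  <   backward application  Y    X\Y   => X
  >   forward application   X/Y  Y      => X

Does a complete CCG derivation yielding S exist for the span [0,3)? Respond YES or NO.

YES

[0,3] S   >
  [0,2] S/(PP/N)   <
    [0,1] "gave" : N
    [1,2] "clearly" : (S/(PP/N))\N
  [2,3] "saw" : PP/N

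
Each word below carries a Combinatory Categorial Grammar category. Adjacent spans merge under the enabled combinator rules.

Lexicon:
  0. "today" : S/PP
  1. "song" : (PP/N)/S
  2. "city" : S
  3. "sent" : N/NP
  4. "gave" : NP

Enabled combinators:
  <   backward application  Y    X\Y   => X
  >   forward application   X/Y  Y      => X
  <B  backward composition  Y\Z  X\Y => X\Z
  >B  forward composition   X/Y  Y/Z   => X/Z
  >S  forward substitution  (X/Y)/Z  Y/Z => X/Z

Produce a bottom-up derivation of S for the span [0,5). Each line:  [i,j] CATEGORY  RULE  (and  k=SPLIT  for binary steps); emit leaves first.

[0,1] S/PP  lex  "today"
[1,2] (PP/N)/S  lex  "song"
[2,3] S  lex  "city"
[1,3] PP/N  >  k=2
[3,4] N/NP  lex  "sent"
[4,5] NP  lex  "gave"
[3,5] N  >  k=4
[1,5] PP  >  k=3
[0,5] S  >  k=1

[0,5] S   >
  [0,1] "today" : S/PP
  [1,5] PP   >
    [1,3] PP/N   >
      [1,2] "song" : (PP/N)/S
      [2,3] "city" : S
    [3,5] N   >
      [3,4] "sent" : N/NP
      [4,5] "gave" : NP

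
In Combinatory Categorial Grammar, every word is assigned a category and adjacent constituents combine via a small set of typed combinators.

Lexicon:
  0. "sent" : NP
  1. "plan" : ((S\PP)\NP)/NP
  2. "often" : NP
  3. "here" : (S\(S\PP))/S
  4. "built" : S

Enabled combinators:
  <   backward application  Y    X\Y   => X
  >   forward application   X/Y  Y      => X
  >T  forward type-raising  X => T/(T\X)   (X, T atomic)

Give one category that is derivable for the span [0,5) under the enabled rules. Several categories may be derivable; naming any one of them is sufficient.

[0,5] S   <
  [0,3] S\PP   <
    [0,1] "sent" : NP
    [1,3] (S\PP)\NP   >
      [1,2] "plan" : ((S\PP)\NP)/NP
      [2,3] "often" : NP
  [3,5] S\(S\PP)   >
    [3,4] "here" : (S\(S\PP))/S
    [4,5] "built" : S

S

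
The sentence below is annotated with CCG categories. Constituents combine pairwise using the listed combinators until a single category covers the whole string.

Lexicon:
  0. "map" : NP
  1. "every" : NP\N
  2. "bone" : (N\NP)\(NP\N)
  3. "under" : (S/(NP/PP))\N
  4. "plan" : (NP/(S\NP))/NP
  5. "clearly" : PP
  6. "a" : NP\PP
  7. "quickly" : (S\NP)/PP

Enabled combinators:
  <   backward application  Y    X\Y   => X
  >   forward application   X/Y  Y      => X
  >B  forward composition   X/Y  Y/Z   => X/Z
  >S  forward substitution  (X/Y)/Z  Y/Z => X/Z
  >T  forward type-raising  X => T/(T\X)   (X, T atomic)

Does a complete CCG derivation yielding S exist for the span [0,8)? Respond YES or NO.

YES

[0,8] S   >
  [0,4] S/(NP/PP)   <
    [0,3] N   >
      [0,1] N/(N\NP)   >T
        [0,1] "map" : NP
      [1,3] N\NP   <
        [1,2] "every" : NP\N
        [2,3] "bone" : (N\NP)\(NP\N)
    [3,4] "under" : (S/(NP/PP))\N
  [4,8] NP/PP   >B
    [4,7] NP/(S\NP)   >
      [4,5] "plan" : (NP/(S\NP))/NP
      [5,7] NP   <
        [5,6] "clearly" : PP
        [6,7] "a" : NP\PP
    [7,8] "quickly" : (S\NP)/PP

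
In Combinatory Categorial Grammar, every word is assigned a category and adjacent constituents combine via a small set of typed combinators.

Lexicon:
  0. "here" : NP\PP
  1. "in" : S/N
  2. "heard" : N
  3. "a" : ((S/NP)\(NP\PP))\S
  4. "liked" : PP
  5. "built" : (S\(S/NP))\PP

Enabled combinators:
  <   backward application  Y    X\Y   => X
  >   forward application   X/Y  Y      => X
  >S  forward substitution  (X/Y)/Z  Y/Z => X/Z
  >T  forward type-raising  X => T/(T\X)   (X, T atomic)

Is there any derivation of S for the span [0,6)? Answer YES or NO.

[0,6] S   <
  [0,4] S/NP   <
    [0,1] "here" : NP\PP
    [1,4] (S/NP)\(NP\PP)   <
      [1,3] S   >
        [1,2] "in" : S/N
        [2,3] "heard" : N
      [3,4] "a" : ((S/NP)\(NP\PP))\S
  [4,6] S\(S/NP)   <
    [4,5] "liked" : PP
    [5,6] "built" : (S\(S/NP))\PP

YES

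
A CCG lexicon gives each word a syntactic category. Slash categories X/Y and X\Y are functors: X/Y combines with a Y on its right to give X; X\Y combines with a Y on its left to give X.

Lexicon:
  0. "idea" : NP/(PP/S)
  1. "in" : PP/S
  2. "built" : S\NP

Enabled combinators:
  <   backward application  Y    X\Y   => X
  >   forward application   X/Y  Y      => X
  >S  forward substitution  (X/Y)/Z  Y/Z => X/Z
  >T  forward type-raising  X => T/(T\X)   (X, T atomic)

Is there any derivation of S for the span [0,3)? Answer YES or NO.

YES

[0,3] S   <
  [0,2] NP   >
    [0,1] "idea" : NP/(PP/S)
    [1,2] "in" : PP/S
  [2,3] "built" : S\NP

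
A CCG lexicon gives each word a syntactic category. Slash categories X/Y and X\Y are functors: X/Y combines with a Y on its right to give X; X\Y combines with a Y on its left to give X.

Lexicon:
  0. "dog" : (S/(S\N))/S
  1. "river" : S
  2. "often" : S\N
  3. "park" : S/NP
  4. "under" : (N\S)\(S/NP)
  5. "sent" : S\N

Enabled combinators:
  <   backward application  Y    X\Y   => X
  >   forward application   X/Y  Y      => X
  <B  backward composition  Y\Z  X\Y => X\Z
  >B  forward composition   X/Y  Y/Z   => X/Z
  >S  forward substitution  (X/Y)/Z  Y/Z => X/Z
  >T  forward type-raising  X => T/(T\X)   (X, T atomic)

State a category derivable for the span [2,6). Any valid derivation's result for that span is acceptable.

S\N

[0,6] S   >
  [0,2] S/(S\N)   >
    [0,1] "dog" : (S/(S\N))/S
    [1,2] "river" : S
  [2,6] S\N   <B
    [2,5] N\N   <B
      [2,3] "often" : S\N
      [3,5] N\S   <
        [3,4] "park" : S/NP
        [4,5] "under" : (N\S)\(S/NP)
    [5,6] "sent" : S\N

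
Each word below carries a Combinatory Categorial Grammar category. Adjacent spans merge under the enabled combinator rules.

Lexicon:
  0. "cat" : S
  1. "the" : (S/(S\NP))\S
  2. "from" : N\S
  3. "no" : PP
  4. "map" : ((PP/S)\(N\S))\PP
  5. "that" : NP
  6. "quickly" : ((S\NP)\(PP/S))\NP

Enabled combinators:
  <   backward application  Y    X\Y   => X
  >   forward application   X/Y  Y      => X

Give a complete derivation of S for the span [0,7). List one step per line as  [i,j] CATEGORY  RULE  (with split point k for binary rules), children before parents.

[0,1] S  lex  "cat"
[1,2] (S/(S\NP))\S  lex  "the"
[0,2] S/(S\NP)  <  k=1
[2,3] N\S  lex  "from"
[3,4] PP  lex  "no"
[4,5] ((PP/S)\(N\S))\PP  lex  "map"
[3,5] (PP/S)\(N\S)  <  k=4
[2,5] PP/S  <  k=3
[5,6] NP  lex  "that"
[6,7] ((S\NP)\(PP/S))\NP  lex  "quickly"
[5,7] (S\NP)\(PP/S)  <  k=6
[2,7] S\NP  <  k=5
[0,7] S  >  k=2

[0,7] S   >
  [0,2] S/(S\NP)   <
    [0,1] "cat" : S
    [1,2] "the" : (S/(S\NP))\S
  [2,7] S\NP   <
    [2,5] PP/S   <
      [2,3] "from" : N\S
      [3,5] (PP/S)\(N\S)   <
        [3,4] "no" : PP
        [4,5] "map" : ((PP/S)\(N\S))\PP
    [5,7] (S\NP)\(PP/S)   <
      [5,6] "that" : NP
      [6,7] "quickly" : ((S\NP)\(PP/S))\NP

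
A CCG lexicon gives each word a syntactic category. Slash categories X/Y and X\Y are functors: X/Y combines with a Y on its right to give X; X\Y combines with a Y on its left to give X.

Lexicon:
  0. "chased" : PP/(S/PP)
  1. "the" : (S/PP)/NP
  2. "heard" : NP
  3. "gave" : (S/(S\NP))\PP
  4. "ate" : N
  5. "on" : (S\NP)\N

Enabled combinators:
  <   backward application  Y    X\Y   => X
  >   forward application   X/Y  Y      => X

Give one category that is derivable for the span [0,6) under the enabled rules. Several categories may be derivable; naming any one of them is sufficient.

[0,6] S   >
  [0,4] S/(S\NP)   <
    [0,3] PP   >
      [0,1] "chased" : PP/(S/PP)
      [1,3] S/PP   >
        [1,2] "the" : (S/PP)/NP
        [2,3] "heard" : NP
    [3,4] "gave" : (S/(S\NP))\PP
  [4,6] S\NP   <
    [4,5] "ate" : N
    [5,6] "on" : (S\NP)\N

S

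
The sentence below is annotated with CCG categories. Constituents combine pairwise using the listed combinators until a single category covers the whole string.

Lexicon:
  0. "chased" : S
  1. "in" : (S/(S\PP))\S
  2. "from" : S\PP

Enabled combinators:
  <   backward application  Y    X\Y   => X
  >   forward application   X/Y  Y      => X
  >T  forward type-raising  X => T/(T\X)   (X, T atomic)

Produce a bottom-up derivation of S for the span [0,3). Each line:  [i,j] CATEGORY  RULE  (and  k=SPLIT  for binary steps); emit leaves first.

[0,3] S   >
  [0,2] S/(S\PP)   <
    [0,1] "chased" : S
    [1,2] "in" : (S/(S\PP))\S
  [2,3] "from" : S\PP

[0,1] S  lex  "chased"
[1,2] (S/(S\PP))\S  lex  "in"
[0,2] S/(S\PP)  <  k=1
[2,3] S\PP  lex  "from"
[0,3] S  >  k=2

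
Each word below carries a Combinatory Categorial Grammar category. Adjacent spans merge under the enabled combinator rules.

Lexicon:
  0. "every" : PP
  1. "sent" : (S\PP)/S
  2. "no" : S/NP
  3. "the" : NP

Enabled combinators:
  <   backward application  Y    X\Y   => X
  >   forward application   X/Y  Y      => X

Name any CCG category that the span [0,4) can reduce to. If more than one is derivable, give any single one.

[0,4] S   <
  [0,1] "every" : PP
  [1,4] S\PP   >
    [1,2] "sent" : (S\PP)/S
    [2,4] S   >
      [2,3] "no" : S/NP
      [3,4] "the" : NP

S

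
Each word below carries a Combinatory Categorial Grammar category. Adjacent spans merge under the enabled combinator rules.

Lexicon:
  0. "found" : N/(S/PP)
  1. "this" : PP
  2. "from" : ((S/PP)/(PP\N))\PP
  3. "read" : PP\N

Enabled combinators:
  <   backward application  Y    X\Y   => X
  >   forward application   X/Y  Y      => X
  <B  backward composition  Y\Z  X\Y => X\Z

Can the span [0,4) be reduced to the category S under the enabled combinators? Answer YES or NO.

NO

N/(S/PP) PP ((S/PP)/(PP\N))\PP PP\N
CKY chart[0,4] = {N}; S ∉ chart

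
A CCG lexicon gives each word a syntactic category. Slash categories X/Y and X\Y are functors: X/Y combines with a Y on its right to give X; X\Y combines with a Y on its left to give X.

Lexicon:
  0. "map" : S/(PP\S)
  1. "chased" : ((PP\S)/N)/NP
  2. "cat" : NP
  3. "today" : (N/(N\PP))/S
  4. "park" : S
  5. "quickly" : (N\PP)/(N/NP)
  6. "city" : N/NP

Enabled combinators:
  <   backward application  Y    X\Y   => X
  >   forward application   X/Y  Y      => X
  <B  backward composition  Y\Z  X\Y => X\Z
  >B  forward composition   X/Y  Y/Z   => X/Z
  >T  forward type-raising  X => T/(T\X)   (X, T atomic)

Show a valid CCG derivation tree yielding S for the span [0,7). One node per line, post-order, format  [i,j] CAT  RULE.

[0,1] S/(PP\S)  lex  "map"
[1,2] ((PP\S)/N)/NP  lex  "chased"
[2,3] NP  lex  "cat"
[1,3] (PP\S)/N  >  k=2
[3,4] (N/(N\PP))/S  lex  "today"
[4,5] S  lex  "park"
[3,5] N/(N\PP)  >  k=4
[5,6] (N\PP)/(N/NP)  lex  "quickly"
[6,7] N/NP  lex  "city"
[5,7] N\PP  >  k=6
[3,7] N  >  k=5
[1,7] PP\S  >  k=3
[0,7] S  >  k=1

[0,7] S   >
  [0,1] "map" : S/(PP\S)
  [1,7] PP\S   >
    [1,3] (PP\S)/N   >
      [1,2] "chased" : ((PP\S)/N)/NP
      [2,3] "cat" : NP
    [3,7] N   >
      [3,5] N/(N\PP)   >
        [3,4] "today" : (N/(N\PP))/S
        [4,5] "park" : S
      [5,7] N\PP   >
        [5,6] "quickly" : (N\PP)/(N/NP)
        [6,7] "city" : N/NP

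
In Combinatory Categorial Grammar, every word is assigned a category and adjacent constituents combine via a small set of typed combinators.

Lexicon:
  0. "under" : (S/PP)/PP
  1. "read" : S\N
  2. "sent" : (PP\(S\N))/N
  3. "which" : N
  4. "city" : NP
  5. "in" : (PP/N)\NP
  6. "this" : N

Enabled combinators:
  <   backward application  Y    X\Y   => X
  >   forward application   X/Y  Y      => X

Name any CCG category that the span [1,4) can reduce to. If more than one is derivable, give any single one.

PP

[0,7] S   >
  [0,4] S/PP   >
    [0,1] "under" : (S/PP)/PP
    [1,4] PP   <
      [1,2] "read" : S\N
      [2,4] PP\(S\N)   >
        [2,3] "sent" : (PP\(S\N))/N
        [3,4] "which" : N
  [4,7] PP   >
    [4,6] PP/N   <
      [4,5] "city" : NP
      [5,6] "in" : (PP/N)\NP
    [6,7] "this" : N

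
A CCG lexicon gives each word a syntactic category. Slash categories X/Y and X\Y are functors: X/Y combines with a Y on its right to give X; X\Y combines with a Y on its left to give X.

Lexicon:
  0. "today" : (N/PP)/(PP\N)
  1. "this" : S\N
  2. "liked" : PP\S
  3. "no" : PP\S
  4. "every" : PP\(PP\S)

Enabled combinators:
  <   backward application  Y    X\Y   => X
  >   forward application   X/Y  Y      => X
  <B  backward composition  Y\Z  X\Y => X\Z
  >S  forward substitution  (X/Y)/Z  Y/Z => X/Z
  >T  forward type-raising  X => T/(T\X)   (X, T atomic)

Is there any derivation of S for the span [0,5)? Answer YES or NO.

NO

(N/PP)/(PP\N) S\N PP\S PP\S PP\(PP\S)
CKY chart[0,5] = {N, N/(N\N), NP/(NP\N), PP/(PP\N), S/(S\N)}; S ∉ chart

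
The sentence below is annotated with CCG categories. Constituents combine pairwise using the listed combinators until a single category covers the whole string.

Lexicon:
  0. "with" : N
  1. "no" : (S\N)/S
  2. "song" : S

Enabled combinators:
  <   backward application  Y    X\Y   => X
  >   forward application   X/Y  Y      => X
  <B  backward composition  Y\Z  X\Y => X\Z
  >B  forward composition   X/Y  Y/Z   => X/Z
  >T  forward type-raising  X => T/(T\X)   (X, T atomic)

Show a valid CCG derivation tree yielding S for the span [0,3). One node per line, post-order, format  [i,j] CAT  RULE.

[0,3] S   <
  [0,1] "with" : N
  [1,3] S\N   >
    [1,2] "no" : (S\N)/S
    [2,3] "song" : S

[0,1] N  lex  "with"
[1,2] (S\N)/S  lex  "no"
[2,3] S  lex  "song"
[1,3] S\N  >  k=2
[0,3] S  <  k=1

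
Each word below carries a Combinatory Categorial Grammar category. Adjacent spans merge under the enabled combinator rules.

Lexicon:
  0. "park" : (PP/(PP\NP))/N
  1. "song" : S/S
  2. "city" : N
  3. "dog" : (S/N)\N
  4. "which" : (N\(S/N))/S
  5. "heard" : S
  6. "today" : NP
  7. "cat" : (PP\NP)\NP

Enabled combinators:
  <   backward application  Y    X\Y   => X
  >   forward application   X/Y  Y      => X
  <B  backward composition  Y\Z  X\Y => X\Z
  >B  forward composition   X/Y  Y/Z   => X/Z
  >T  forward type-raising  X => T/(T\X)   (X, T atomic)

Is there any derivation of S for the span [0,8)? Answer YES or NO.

(PP/(PP\NP))/N S/S N (S/N)\N (N\(S/N))/S S NP (PP\NP)\NP
CKY chart[0,8] = {N/(N\PP), NP/(NP\PP), PP, PP/(PP\PP), S/(S\PP)}; S ∉ chart

NO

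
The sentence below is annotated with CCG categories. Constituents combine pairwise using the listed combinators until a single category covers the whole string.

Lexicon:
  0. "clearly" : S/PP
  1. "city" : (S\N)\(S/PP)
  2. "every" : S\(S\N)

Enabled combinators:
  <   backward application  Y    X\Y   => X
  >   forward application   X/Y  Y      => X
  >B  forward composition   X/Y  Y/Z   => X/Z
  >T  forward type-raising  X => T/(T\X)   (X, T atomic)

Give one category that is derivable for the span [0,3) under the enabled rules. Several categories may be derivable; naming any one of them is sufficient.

[0,3] S   <
  [0,2] S\N   <
    [0,1] "clearly" : S/PP
    [1,2] "city" : (S\N)\(S/PP)
  [2,3] "every" : S\(S\N)

S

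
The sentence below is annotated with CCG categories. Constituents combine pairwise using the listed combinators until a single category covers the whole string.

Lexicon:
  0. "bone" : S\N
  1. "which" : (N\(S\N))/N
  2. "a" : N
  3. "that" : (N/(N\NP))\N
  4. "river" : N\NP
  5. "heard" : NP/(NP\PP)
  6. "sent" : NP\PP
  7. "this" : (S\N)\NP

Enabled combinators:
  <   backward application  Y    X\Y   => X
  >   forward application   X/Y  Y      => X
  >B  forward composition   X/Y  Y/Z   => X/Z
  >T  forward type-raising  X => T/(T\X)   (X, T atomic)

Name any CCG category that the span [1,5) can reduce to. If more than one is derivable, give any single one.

[0,8] S   <
  [0,5] N   <
    [0,1] "bone" : S\N
    [1,5] N\(S\N)   >
      [1,2] "which" : (N\(S\N))/N
      [2,5] N   >
        [2,4] N/(N\NP)   <
          [2,3] "a" : N
          [3,4] "that" : (N/(N\NP))\N
        [4,5] "river" : N\NP
  [5,8] S\N   <
    [5,7] NP   >
      [5,6] "heard" : NP/(NP\PP)
      [6,7] "sent" : NP\PP
    [7,8] "this" : (S\N)\NP

N\(S\N)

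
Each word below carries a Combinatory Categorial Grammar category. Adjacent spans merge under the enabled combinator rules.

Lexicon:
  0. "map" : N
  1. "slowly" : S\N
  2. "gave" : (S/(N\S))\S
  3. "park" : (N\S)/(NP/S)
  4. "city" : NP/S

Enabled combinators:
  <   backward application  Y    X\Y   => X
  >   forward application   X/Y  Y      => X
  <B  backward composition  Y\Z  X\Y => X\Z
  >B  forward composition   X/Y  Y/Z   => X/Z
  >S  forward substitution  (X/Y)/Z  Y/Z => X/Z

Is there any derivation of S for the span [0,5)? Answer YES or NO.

[0,5] S   >
  [0,3] S/(N\S)   <
    [0,2] S   <
      [0,1] "map" : N
      [1,2] "slowly" : S\N
    [2,3] "gave" : (S/(N\S))\S
  [3,5] N\S   >
    [3,4] "park" : (N\S)/(NP/S)
    [4,5] "city" : NP/S

YES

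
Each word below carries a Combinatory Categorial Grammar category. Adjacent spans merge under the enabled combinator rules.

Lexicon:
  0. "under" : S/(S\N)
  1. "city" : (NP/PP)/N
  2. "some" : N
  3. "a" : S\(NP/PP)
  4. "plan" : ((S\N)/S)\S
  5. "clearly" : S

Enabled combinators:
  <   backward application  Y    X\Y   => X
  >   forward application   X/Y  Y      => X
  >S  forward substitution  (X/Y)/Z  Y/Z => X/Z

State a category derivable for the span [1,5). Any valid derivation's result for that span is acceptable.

[0,6] S   >
  [0,1] "under" : S/(S\N)
  [1,6] S\N   >
    [1,5] (S\N)/S   <
      [1,4] S   <
        [1,3] NP/PP   >
          [1,2] "city" : (NP/PP)/N
          [2,3] "some" : N
        [3,4] "a" : S\(NP/PP)
      [4,5] "plan" : ((S\N)/S)\S
    [5,6] "clearly" : S

(S\N)/S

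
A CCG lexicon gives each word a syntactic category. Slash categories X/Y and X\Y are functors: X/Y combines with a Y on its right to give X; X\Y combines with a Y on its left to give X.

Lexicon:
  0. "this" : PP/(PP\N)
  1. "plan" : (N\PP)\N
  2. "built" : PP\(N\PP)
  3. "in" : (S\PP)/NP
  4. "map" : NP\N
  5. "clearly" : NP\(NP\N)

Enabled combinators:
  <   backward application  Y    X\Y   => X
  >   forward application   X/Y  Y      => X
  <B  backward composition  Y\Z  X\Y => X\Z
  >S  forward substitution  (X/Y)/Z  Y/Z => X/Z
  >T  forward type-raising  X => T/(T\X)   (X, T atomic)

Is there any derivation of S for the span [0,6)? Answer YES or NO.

[0,6] S   <
  [0,3] PP   >
    [0,1] "this" : PP/(PP\N)
    [1,3] PP\N   <B
      [1,2] "plan" : (N\PP)\N
      [2,3] "built" : PP\(N\PP)
  [3,6] S\PP   >
    [3,4] "in" : (S\PP)/NP
    [4,6] NP   <
      [4,5] "map" : NP\N
      [5,6] "clearly" : NP\(NP\N)

YES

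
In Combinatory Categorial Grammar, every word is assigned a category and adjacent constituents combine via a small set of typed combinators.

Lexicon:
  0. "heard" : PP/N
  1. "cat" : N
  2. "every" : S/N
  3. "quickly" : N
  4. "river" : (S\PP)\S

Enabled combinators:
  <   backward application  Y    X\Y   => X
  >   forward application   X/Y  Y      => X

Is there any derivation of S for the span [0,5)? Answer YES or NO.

YES

[0,5] S   <
  [0,2] PP   >
    [0,1] "heard" : PP/N
    [1,2] "cat" : N
  [2,5] S\PP   <
    [2,4] S   >
      [2,3] "every" : S/N
      [3,4] "quickly" : N
    [4,5] "river" : (S\PP)\S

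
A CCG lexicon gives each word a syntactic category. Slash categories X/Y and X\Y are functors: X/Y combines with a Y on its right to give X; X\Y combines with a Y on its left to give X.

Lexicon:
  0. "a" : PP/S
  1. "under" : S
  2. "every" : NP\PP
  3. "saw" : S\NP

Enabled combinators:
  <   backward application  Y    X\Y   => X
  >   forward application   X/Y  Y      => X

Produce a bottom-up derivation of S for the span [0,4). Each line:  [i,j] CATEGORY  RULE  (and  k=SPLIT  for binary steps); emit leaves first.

[0,4] S   <
  [0,3] NP   <
    [0,2] PP   >
      [0,1] "a" : PP/S
      [1,2] "under" : S
    [2,3] "every" : NP\PP
  [3,4] "saw" : S\NP

[0,1] PP/S  lex  "a"
[1,2] S  lex  "under"
[0,2] PP  >  k=1
[2,3] NP\PP  lex  "every"
[0,3] NP  <  k=2
[3,4] S\NP  lex  "saw"
[0,4] S  <  k=3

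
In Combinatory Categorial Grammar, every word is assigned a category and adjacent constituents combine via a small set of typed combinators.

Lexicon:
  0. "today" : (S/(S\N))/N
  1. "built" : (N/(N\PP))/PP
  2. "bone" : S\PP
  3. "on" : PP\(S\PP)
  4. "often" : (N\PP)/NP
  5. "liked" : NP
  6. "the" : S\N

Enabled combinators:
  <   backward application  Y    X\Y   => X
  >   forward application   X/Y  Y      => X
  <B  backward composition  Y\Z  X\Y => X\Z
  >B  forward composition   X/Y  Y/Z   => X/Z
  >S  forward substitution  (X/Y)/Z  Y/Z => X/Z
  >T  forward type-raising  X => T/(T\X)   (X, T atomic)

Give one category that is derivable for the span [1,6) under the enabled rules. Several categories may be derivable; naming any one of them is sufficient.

[0,7] S   >
  [0,6] S/(S\N)   >
    [0,1] "today" : (S/(S\N))/N
    [1,6] N   >
      [1,4] N/(N\PP)   >
        [1,2] "built" : (N/(N\PP))/PP
        [2,4] PP   <
          [2,3] "bone" : S\PP
          [3,4] "on" : PP\(S\PP)
      [4,6] N\PP   >
        [4,5] "often" : (N\PP)/NP
        [5,6] "liked" : NP
  [6,7] "the" : S\N

N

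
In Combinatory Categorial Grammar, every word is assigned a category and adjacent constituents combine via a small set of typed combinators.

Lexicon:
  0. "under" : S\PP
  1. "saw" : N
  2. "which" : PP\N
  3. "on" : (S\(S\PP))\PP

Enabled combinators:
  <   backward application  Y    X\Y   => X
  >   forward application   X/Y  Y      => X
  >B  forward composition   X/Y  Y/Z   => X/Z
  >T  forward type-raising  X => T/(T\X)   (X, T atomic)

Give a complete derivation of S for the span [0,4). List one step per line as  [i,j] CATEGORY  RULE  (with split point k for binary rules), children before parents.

[0,4] S   <
  [0,1] "under" : S\PP
  [1,4] S\(S\PP)   <
    [1,3] PP   >
      [1,2] PP/(PP\N)   >T
        [1,2] "saw" : N
      [2,3] "which" : PP\N
    [3,4] "on" : (S\(S\PP))\PP

[0,1] S\PP  lex  "under"
[1,2] N  lex  "saw"
[1,2] PP/(PP\N)  >T
[2,3] PP\N  lex  "which"
[1,3] PP  >  k=2
[3,4] (S\(S\PP))\PP  lex  "on"
[1,4] S\(S\PP)  <  k=3
[0,4] S  <  k=1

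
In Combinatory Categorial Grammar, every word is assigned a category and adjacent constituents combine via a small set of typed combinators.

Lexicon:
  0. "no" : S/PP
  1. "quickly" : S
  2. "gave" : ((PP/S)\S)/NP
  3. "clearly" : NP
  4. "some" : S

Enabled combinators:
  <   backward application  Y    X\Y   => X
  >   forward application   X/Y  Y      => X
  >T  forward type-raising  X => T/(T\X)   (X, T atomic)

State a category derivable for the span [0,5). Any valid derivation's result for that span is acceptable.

[0,5] S   >
  [0,1] "no" : S/PP
  [1,5] PP   >
    [1,4] PP/S   <
      [1,2] "quickly" : S
      [2,4] (PP/S)\S   >
        [2,3] "gave" : ((PP/S)\S)/NP
        [3,4] "clearly" : NP
    [4,5] "some" : S

S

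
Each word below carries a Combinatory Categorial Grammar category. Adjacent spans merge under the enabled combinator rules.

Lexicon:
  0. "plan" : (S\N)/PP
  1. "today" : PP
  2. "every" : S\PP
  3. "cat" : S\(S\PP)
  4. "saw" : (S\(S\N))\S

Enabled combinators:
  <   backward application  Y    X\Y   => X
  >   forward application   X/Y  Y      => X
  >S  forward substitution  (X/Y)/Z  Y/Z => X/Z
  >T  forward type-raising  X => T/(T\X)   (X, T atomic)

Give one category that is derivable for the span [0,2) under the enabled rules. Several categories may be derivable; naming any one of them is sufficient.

[0,5] S   <
  [0,2] S\N   >
    [0,1] "plan" : (S\N)/PP
    [1,2] "today" : PP
  [2,5] S\(S\N)   <
    [2,4] S   <
      [2,3] "every" : S\PP
      [3,4] "cat" : S\(S\PP)
    [4,5] "saw" : (S\(S\N))\S

S\N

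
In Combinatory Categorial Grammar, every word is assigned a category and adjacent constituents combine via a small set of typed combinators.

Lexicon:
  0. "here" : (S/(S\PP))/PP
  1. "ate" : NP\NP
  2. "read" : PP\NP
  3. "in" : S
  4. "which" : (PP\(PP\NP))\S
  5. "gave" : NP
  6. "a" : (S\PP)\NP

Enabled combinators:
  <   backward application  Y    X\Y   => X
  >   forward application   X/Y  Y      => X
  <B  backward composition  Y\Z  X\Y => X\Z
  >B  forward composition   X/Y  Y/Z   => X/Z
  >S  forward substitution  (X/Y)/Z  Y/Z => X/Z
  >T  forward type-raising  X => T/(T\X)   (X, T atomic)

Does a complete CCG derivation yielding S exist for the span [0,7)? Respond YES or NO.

[0,7] S   >
  [0,5] S/(S\PP)   >
    [0,1] "here" : (S/(S\PP))/PP
    [1,5] PP   <
      [1,3] PP\NP   <B
        [1,2] "ate" : NP\NP
        [2,3] "read" : PP\NP
      [3,5] PP\(PP\NP)   <
        [3,4] "in" : S
        [4,5] "which" : (PP\(PP\NP))\S
  [5,7] S\PP   <
    [5,6] "gave" : NP
    [6,7] "a" : (S\PP)\NP

YES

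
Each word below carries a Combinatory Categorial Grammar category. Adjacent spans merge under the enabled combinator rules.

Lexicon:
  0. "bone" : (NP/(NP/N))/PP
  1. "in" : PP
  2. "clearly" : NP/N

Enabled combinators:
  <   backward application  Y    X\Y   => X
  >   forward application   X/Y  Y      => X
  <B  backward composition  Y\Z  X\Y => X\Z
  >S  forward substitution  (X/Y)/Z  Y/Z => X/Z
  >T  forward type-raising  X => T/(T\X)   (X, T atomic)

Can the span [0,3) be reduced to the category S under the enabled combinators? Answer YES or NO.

(NP/(NP/N))/PP PP NP/N
CKY chart[0,3] = {N/(N\NP), NP, NP/(NP\NP), PP/(PP\NP), S/(S\NP)}; S ∉ chart

NO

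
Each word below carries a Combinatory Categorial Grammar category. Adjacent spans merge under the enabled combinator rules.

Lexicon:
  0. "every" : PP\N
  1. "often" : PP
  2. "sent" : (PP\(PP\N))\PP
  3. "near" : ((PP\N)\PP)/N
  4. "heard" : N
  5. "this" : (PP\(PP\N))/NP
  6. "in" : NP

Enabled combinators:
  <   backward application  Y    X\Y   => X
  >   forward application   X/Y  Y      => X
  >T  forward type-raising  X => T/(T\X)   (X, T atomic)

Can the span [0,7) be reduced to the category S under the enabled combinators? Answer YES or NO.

NO

PP\N PP (PP\(PP\N))\PP ((PP\N)\PP)/N N (PP\(PP\N))/NP NP
CKY chart[0,7] = {N/(N\PP), NP/(NP\PP), PP, PP/(PP\PP), S/(S\PP)}; S ∉ chart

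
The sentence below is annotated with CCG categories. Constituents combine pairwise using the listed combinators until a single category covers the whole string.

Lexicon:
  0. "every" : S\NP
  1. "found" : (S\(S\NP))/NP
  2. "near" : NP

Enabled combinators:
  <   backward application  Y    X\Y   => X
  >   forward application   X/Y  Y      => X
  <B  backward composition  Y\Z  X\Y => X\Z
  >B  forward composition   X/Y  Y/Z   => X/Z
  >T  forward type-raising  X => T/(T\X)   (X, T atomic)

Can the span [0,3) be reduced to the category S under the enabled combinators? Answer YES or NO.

[0,3] S   <
  [0,1] "every" : S\NP
  [1,3] S\(S\NP)   >
    [1,2] "found" : (S\(S\NP))/NP
    [2,3] "near" : NP

YES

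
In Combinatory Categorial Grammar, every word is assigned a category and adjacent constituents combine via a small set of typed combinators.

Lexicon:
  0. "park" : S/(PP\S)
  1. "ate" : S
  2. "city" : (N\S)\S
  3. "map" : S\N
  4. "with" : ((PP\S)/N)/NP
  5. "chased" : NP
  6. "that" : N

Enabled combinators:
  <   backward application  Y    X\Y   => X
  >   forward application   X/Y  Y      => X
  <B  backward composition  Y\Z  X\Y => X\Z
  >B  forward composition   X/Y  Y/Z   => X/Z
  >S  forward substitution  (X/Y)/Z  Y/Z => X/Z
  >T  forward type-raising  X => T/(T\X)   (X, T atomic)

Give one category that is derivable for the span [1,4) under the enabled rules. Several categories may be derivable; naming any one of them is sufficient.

[0,7] S   >
  [0,1] "park" : S/(PP\S)
  [1,7] PP\S   <B
    [1,4] S\S   <B
      [1,3] N\S   <
        [1,2] "ate" : S
        [2,3] "city" : (N\S)\S
      [3,4] "map" : S\N
    [4,7] PP\S   >
      [4,6] (PP\S)/N   >
        [4,5] "with" : ((PP\S)/N)/NP
        [5,6] "chased" : NP
      [6,7] "that" : N

S\S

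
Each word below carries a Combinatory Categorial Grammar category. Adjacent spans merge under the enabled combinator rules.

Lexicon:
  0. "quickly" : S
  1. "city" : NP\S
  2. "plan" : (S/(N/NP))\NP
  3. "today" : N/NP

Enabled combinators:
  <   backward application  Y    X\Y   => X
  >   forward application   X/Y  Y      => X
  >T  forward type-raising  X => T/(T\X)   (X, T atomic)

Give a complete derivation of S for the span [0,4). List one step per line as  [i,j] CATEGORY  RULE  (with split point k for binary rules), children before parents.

[0,1] S  lex  "quickly"
[0,1] NP/(NP\S)  >T
[1,2] NP\S  lex  "city"
[0,2] NP  >  k=1
[2,3] (S/(N/NP))\NP  lex  "plan"
[0,3] S/(N/NP)  <  k=2
[3,4] N/NP  lex  "today"
[0,4] S  >  k=3

[0,4] S   >
  [0,3] S/(N/NP)   <
    [0,2] NP   >
      [0,1] NP/(NP\S)   >T
        [0,1] "quickly" : S
      [1,2] "city" : NP\S
    [2,3] "plan" : (S/(N/NP))\NP
  [3,4] "today" : N/NP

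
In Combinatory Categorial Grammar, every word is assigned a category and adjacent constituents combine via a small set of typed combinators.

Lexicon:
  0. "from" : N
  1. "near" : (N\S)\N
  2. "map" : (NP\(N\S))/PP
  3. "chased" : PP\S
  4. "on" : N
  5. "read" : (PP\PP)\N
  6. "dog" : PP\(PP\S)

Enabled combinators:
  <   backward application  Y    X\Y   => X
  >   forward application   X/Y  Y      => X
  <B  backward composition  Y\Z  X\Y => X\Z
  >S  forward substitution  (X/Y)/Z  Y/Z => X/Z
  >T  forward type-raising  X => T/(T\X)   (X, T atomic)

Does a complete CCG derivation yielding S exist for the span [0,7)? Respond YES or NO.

N (N\S)\N (NP\(N\S))/PP PP\S N (PP\PP)\N PP\(PP\S)
CKY chart[0,7] = {N/(N\NP), NP, NP/(NP\NP), PP/(PP\NP), S/(S\NP)}; S ∉ chart

NO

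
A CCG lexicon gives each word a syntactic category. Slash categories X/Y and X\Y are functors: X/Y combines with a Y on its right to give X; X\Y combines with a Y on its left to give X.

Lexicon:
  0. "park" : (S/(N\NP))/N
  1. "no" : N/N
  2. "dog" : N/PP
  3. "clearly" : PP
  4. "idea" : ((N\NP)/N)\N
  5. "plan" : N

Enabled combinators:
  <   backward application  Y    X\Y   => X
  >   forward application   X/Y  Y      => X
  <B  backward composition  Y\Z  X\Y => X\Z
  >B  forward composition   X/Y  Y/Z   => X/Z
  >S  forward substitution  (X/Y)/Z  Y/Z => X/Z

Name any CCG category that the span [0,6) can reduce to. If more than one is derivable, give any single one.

[0,6] S   >
  [0,5] S/N   >S
    [0,1] "park" : (S/(N\NP))/N
    [1,5] (N\NP)/N   <
      [1,4] N   >
        [1,3] N/PP   >B
          [1,2] "no" : N/N
          [2,3] "dog" : N/PP
        [3,4] "clearly" : PP
      [4,5] "idea" : ((N\NP)/N)\N
  [5,6] "plan" : N

S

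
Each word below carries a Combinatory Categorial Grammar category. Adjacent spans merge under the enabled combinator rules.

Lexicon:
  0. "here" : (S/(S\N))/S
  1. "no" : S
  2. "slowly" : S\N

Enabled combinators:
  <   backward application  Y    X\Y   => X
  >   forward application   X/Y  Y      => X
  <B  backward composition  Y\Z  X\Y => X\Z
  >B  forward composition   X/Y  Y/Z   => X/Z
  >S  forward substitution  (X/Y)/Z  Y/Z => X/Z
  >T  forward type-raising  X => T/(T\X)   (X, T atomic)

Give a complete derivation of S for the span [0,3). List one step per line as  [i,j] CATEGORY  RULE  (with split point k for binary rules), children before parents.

[0,1] (S/(S\N))/S  lex  "here"
[1,2] S  lex  "no"
[0,2] S/(S\N)  >  k=1
[2,3] S\N  lex  "slowly"
[0,3] S  >  k=2

[0,3] S   >
  [0,2] S/(S\N)   >
    [0,1] "here" : (S/(S\N))/S
    [1,2] "no" : S
  [2,3] "slowly" : S\N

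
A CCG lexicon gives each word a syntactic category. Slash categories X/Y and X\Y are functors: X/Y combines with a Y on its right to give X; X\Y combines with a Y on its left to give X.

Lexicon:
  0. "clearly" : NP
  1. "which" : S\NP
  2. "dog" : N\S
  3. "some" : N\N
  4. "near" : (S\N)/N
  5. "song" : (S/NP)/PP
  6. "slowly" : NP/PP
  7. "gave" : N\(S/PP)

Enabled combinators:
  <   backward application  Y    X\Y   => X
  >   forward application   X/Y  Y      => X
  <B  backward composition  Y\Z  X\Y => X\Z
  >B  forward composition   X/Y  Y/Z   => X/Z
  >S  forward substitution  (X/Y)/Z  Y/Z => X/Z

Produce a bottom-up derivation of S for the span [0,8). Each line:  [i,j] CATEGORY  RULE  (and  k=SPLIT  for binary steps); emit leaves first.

[0,1] NP  lex  "clearly"
[1,2] S\NP  lex  "which"
[0,2] S  <  k=1
[2,3] N\S  lex  "dog"
[0,3] N  <  k=2
[3,4] N\N  lex  "some"
[4,5] (S\N)/N  lex  "near"
[5,6] (S/NP)/PP  lex  "song"
[6,7] NP/PP  lex  "slowly"
[5,7] S/PP  >S  k=6
[7,8] N\(S/PP)  lex  "gave"
[5,8] N  <  k=7
[4,8] S\N  >  k=5
[3,8] S\N  <B  k=4
[0,8] S  <  k=3

[0,8] S   <
  [0,3] N   <
    [0,2] S   <
      [0,1] "clearly" : NP
      [1,2] "which" : S\NP
    [2,3] "dog" : N\S
  [3,8] S\N   <B
    [3,4] "some" : N\N
    [4,8] S\N   >
      [4,5] "near" : (S\N)/N
      [5,8] N   <
        [5,7] S/PP   >S
          [5,6] "song" : (S/NP)/PP
          [6,7] "slowly" : NP/PP
        [7,8] "gave" : N\(S/PP)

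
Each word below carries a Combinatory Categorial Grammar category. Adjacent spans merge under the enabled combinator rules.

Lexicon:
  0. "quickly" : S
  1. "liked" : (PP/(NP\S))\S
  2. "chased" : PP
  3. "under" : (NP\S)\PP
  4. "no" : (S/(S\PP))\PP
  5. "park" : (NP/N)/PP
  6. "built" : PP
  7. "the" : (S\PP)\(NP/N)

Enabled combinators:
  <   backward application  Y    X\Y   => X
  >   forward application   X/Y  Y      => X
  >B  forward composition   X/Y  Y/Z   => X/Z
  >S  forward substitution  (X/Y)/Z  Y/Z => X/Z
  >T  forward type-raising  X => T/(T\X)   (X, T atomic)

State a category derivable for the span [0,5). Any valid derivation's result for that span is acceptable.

S/(S\PP)

[0,8] S   >
  [0,5] S/(S\PP)   <
    [0,4] PP   >
      [0,2] PP/(NP\S)   <
        [0,1] "quickly" : S
        [1,2] "liked" : (PP/(NP\S))\S
      [2,4] NP\S   <
        [2,3] "chased" : PP
        [3,4] "under" : (NP\S)\PP
    [4,5] "no" : (S/(S\PP))\PP
  [5,8] S\PP   <
    [5,7] NP/N   >
      [5,6] "park" : (NP/N)/PP
      [6,7] "built" : PP
    [7,8] "the" : (S\PP)\(NP/N)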